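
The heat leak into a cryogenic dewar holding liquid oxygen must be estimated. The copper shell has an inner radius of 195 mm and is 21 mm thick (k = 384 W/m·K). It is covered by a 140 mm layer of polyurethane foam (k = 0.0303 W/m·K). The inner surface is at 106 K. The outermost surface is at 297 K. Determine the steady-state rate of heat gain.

Q ≈ 39.9 W

Spherical conduction: R = (1/r_in − 1/r_out)/(4πk) per layer; series-sum.
R_copper shell = (1/0.195 − 1/0.216)/(4π×384) = 1.033×10^-4 K/W
R_polyurethane foam = (1/0.216 − 1/0.356)/(4π×0.0303) = 4.782 K/W
R_total = 4.782 K/W
Q = ΔT/R_total = 191/4.782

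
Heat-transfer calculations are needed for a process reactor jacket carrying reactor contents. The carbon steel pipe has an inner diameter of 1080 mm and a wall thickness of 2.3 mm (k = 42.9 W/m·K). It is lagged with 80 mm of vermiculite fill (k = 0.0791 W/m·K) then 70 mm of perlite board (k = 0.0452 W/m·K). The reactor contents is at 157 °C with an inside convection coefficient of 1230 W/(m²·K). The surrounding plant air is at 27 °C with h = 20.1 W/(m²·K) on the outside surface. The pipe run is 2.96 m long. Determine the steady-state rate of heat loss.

Cylindrical conduction, so R = ln(r₂/r₁)/(2πkL) per layer, in series:
R_inner film = 1/(h_i·2πr₁L) = 1/(1230×2π×0.54×2.96) = 8.095×10^-5 K/W
R_carbon steel pipe wall = ln(542.3/540)/(2π×42.9×2.96) = 5.327×10^-6 K/W
R_vermiculite fill = ln(622.3/542.3)/(2π×0.0791×2.96) = 0.09354 K/W
R_perlite board = ln(692.3/622.3)/(2π×0.0452×2.96) = 0.1268 K/W
R_outer film = 1/(h_o·2πr_oL) = 1/(20.1×2π×0.6923×2.96) = 0.003864 K/W
R_total = 0.2243 K/W
Q = ΔT/R_total = 130/0.2243

Q ≈ 580 W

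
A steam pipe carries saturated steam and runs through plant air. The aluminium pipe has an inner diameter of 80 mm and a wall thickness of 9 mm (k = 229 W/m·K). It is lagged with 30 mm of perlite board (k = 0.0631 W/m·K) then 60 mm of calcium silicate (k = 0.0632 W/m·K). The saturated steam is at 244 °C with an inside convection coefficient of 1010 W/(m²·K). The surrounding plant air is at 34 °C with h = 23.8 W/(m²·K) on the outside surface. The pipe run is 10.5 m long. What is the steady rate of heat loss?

Q ≈ 823 W

Radial resistances (cylindrical: R_cond = ln(r_o/r_i)/(2πkL), R_conv = 1/(h·2πrL)):
R_inner film = 1/(h_i·2πr₁L) = 1/(1010×2π×0.04×10.5) = 3.752×10^-4 K/W
R_aluminium pipe wall = ln(49/40)/(2π×229×10.5) = 1.343×10^-5 K/W
R_perlite board = ln(79/49)/(2π×0.0631×10.5) = 0.1147 K/W
R_calcium silicate = ln(139/79)/(2π×0.0632×10.5) = 0.1355 K/W
R_outer film = 1/(h_o·2πr_oL) = 1/(23.8×2π×0.139×10.5) = 0.004582 K/W
R_total = 0.2552 K/W
Q = ΔT/R_total = 210/0.2552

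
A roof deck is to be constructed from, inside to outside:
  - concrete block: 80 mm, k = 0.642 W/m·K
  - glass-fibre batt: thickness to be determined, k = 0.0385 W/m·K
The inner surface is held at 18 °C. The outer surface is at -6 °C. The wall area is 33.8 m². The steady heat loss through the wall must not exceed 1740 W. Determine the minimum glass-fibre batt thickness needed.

Model the wall as resistances in series:
R_concrete block = L/(kA) = 0.08/(0.642×33.8) = 0.003687 K/W
Sum of the known resistances R_other = 0.003687 K/W
Required total resistance R_tot = ΔT/Q_allow = 24/1740 = 0.01379 K/W
R_glass-fibre batt = R_tot − R_other = 0.01011 K/W
L = R·k·A = 0.01011×0.0385×33.8

L ≈ 13.2 mm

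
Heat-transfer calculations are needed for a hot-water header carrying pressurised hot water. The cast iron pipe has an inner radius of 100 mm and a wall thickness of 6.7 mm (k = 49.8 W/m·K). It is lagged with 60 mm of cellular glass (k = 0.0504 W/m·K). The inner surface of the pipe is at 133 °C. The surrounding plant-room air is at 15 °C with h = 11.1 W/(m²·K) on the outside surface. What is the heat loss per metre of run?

Treating each annulus and film as a series resistance:
R_cast iron pipe wall = ln(106.7/100)/(2π×49.8×1) = 2.073×10^-4 K/W
R_cellular glass = ln(166.7/106.7)/(2π×0.0504×1) = 1.409 K/W
R_outer film = 1/(h_o·2πr_oL) = 1/(11.1×2π×0.1667×1) = 0.08601 K/W
R_total = 1.495 K/W
Q = ΔT/R_total = 118/1.495

q′ ≈ 78.9 W/m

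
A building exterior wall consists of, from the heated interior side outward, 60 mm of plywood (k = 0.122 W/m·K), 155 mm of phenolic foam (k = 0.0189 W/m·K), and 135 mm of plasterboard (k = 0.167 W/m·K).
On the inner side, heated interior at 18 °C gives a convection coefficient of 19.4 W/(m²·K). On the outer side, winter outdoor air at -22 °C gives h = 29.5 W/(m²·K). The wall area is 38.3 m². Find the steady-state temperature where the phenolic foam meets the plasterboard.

Using the resistance-network approach (series):
R_inner film = 1/(h_i·A) = 1/(19.4×38.3) = 0.001346 K/W
R_plywood = L/(kA) = 0.06/(0.122×38.3) = 0.01284 K/W
R_phenolic foam = L/(kA) = 0.155/(0.0189×38.3) = 0.2141 K/W
R_plasterboard = L/(kA) = 0.135/(0.167×38.3) = 0.02111 K/W
R_outer film = 1/(h_o·A) = 1/(29.5×38.3) = 8.851×10^-4 K/W
R_total = 0.2503 K/W;  Q = ΔT/R_total = 40/0.2503 = 159.8 W
T_interface = T_inner − Q·ΣR(inner→interface) = 18 − 160×0.2283

T ≈ -18.5 °C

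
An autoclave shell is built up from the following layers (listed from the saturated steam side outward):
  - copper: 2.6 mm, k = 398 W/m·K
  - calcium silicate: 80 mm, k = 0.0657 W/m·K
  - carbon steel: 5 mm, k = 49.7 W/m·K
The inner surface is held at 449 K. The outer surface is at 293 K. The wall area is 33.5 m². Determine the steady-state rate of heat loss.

Q ≈ 4290 W

Treating each layer as a thermal resistance in series:
R_copper = L/(kA) = 0.0026/(398×33.5) = 1.95×10^-7 K/W
R_calcium silicate = L/(kA) = 0.08/(0.0657×33.5) = 0.03635 K/W
R_carbon steel = L/(kA) = 0.005/(49.7×33.5) = 3.003×10^-6 K/W
R_total = 0.03635 K/W
Q = ΔT / R_total = 156 / 0.03635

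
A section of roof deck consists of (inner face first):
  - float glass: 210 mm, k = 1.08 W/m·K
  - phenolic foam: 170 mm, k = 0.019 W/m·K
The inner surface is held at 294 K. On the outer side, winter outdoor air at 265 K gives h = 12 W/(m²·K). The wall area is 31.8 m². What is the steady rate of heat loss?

Using the resistance-network approach (series):
R_float glass = L/(kA) = 0.21/(1.08×31.8) = 0.006115 K/W
R_phenolic foam = L/(kA) = 0.17/(0.019×31.8) = 0.2814 K/W
R_outer film = 1/(h_o·A) = 1/(12×31.8) = 0.002621 K/W
R_total = 0.2901 K/W
Q = ΔT / R_total = 29 / 0.2901

Q ≈ 100 W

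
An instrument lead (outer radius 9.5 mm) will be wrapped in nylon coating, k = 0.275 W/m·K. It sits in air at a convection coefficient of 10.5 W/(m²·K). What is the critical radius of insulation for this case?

For a cylinder r_cr = k/h = 0.275/10.5
r_cr = 26.2 mm; since the bare radius (9.5 mm) is below r_cr, adding a thin layer of insulation will *increase* heat loss.

r_cr ≈ 26.2 mm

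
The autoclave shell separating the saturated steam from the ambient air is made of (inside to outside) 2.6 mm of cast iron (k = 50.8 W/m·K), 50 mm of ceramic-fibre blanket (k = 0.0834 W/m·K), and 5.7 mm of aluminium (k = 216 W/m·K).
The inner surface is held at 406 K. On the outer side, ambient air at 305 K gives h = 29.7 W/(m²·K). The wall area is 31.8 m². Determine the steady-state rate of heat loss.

Treating each layer as a thermal resistance in series:
R_cast iron = L/(kA) = 0.0026/(50.8×31.8) = 1.609×10^-6 K/W
R_ceramic-fibre blanket = L/(kA) = 0.05/(0.0834×31.8) = 0.01885 K/W
R_aluminium = L/(kA) = 0.0057/(216×31.8) = 8.298×10^-7 K/W
R_outer film = 1/(h_o·A) = 1/(29.7×31.8) = 0.001059 K/W
R_total = 0.01991 K/W
Q = ΔT / R_total = 101 / 0.01991

Q ≈ 5070 W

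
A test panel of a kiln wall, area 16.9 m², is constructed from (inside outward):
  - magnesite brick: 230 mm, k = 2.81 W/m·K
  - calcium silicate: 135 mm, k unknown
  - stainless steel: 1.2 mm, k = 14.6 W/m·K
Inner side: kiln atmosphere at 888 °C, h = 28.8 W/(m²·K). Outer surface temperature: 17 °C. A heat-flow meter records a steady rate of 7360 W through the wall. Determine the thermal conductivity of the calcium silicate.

Model the wall as resistances in series:
R_inner film = 1/(h_i·A) = 1/(28.8×16.9) = 0.002055 K/W
R_magnesite brick = L/(kA) = 0.23/(2.81×16.9) = 0.004843 K/W
R_stainless steel = L/(kA) = 0.0012/(14.6×16.9) = 4.863×10^-6 K/W
Sum of known resistances R_other = 0.006903 K/W
Total R = ΔT/Q = 871/7360 = 0.1183 K/W
R_calcium silicate = R_total − R_other = 0.1114 K/W
k = L/(R·A) = 0.135/(0.1114×16.9)

k ≈ 0.0717 W/(m·K)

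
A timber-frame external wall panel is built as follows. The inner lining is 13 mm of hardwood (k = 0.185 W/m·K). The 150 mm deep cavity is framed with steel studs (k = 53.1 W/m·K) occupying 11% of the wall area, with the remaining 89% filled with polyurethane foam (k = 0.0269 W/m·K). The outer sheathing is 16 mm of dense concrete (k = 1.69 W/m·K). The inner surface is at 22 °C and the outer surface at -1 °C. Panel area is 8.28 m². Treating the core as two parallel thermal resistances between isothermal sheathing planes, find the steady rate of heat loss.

Sheathing layers in series; stud and cavity paths in parallel between them.
R_inner = 0.013/(0.185×8.28) = 0.008487 K/W
R_stud  = 0.15/(53.1×0.11×8.28) = 0.003102 K/W
R_cav   = 0.15/(0.0269×0.89×8.28) = 0.7567 K/W
1/R_core = 1/R_stud + 1/R_cav → R_core = 0.003089 K/W
R_outer = 0.016/(1.69×8.28) = 0.001143 K/W
R_total = 0.01272 K/W
Q = ΔT/R_total = 23/0.01272

Q ≈ 1810 W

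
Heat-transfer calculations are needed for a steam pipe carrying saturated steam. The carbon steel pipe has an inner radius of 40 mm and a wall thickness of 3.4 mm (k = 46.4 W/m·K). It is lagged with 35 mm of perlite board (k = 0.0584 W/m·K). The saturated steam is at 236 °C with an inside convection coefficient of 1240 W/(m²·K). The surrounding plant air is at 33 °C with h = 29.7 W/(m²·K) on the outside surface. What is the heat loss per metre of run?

Radial resistances (cylindrical: R_cond = ln(r_o/r_i)/(2πkL), R_conv = 1/(h·2πrL)):
R_inner film = 1/(h_i·2πr₁L) = 1/(1240×2π×0.04×1) = 0.003209 K/W
R_carbon steel pipe wall = ln(43.4/40)/(2π×46.4×1) = 2.798×10^-4 K/W
R_perlite board = ln(78.4/43.4)/(2π×0.0584×1) = 1.612 K/W
R_outer film = 1/(h_o·2πr_oL) = 1/(29.7×2π×0.0784×1) = 0.06835 K/W
R_total = 1.683 K/W
Q = ΔT/R_total = 203/1.683

q′ ≈ 121 W/m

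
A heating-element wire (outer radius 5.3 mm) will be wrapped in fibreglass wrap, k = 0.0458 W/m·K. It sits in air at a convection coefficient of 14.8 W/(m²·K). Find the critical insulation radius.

For a cylinder r_cr = k/h = 0.0458/14.8
r_cr = 3.09 mm; since the bare radius (5.3 mm) is above r_cr, any added insulation will reduce heat loss.

r_cr ≈ 3.09 mm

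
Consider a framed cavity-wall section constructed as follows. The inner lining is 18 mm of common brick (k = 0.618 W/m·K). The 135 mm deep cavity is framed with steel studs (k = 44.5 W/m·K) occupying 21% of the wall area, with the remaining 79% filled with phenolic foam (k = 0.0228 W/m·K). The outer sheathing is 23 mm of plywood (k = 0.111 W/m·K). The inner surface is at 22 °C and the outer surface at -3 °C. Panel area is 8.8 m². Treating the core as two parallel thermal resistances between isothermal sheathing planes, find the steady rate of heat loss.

Q ≈ 877 W

Sheathing layers in series; stud and cavity paths in parallel between them.
R_inner = 0.018/(0.618×8.8) = 0.00331 K/W
R_stud  = 0.135/(44.5×0.21×8.8) = 0.001642 K/W
R_cav   = 0.135/(0.0228×0.79×8.8) = 0.8517 K/W
1/R_core = 1/R_stud + 1/R_cav → R_core = 0.001638 K/W
R_outer = 0.023/(0.111×8.8) = 0.02355 K/W
R_total = 0.02849 K/W
Q = ΔT/R_total = 25/0.02849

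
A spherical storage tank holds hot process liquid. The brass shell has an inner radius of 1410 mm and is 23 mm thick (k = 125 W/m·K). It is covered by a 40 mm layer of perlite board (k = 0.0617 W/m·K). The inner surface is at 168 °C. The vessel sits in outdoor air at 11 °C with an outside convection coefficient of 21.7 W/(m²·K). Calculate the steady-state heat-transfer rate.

Spherical conduction: R = (1/r_in − 1/r_out)/(4πk) per layer; series-sum.
R_brass shell = (1/1.41 − 1/1.433)/(4π×125) = 7.247×10^-6 K/W
R_perlite board = (1/1.433 − 1/1.473)/(4π×0.0617) = 0.02444 K/W
R_outer film = 1/(h·4πr_o²) = 1/(21.7×4π×1.473²) = 0.00169 K/W
R_total = 0.02614 K/W
Q = ΔT/R_total = 157/0.02614

Q ≈ 6010 W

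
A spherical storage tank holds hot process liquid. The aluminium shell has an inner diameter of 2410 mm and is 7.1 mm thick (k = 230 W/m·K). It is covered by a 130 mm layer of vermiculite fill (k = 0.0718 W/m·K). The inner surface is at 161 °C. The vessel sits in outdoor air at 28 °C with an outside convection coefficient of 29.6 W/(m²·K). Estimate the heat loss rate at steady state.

Q ≈ 1480 W

For a spherical shell R = (1/r₁ − 1/r₂)/(4πk); film R = 1/(h·4πr²). In series:
R_aluminium shell = (1/1.205 − 1/1.2121)/(4π×230) = 1.682×10^-6 K/W
R_vermiculite fill = (1/1.2121 − 1/1.3421)/(4π×0.0718) = 0.08857 K/W
R_outer film = 1/(h·4πr_o²) = 1/(29.6×4π×1.3421²) = 0.001493 K/W
R_total = 0.09006 K/W
Q = ΔT/R_total = 133/0.09006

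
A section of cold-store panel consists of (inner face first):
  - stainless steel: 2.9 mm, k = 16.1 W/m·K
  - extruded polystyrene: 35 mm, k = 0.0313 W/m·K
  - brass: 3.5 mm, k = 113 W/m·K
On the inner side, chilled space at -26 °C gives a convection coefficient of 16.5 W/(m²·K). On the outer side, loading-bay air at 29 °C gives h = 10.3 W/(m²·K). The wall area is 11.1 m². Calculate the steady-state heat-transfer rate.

Q ≈ 478 W

Treating each layer as a thermal resistance in series:
R_inner film = 1/(h_i·A) = 1/(16.5×11.1) = 0.00546 K/W
R_stainless steel = L/(kA) = 0.0029/(16.1×11.1) = 1.623×10^-5 K/W
R_extruded polystyrene = L/(kA) = 0.035/(0.0313×11.1) = 0.1007 K/W
R_brass = L/(kA) = 0.0035/(113×11.1) = 2.79×10^-6 K/W
R_outer film = 1/(h_o·A) = 1/(10.3×11.1) = 0.008747 K/W
R_total = 0.115 K/W
Q = ΔT / R_total = 55 / 0.115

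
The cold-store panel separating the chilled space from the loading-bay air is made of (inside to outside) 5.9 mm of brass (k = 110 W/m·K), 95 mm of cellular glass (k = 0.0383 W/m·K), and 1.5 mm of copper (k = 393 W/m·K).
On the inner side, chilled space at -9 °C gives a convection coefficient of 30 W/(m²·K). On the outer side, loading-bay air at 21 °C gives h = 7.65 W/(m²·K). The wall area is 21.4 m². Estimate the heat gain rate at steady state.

Q ≈ 243 W

Using the resistance-network approach (series):
R_inner film = 1/(h_i·A) = 1/(30×21.4) = 0.001558 K/W
R_brass = L/(kA) = 0.0059/(110×21.4) = 2.506×10^-6 K/W
R_cellular glass = L/(kA) = 0.095/(0.0383×21.4) = 0.1159 K/W
R_copper = L/(kA) = 0.0015/(393×21.4) = 1.784×10^-7 K/W
R_outer film = 1/(h_o·A) = 1/(7.65×21.4) = 0.006108 K/W
R_total = 0.1236 K/W
Q = ΔT / R_total = 30 / 0.1236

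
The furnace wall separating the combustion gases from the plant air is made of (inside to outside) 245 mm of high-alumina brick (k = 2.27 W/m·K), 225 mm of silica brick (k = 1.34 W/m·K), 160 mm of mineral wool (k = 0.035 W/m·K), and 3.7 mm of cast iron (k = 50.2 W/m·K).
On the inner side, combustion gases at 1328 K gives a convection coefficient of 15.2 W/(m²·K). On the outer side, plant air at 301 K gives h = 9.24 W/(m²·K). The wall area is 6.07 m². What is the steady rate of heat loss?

Q ≈ 1240 W

Series thermal resistances:
R_inner film = 1/(h_i·A) = 1/(15.2×6.07) = 0.01084 K/W
R_high-alumina brick = L/(kA) = 0.245/(2.27×6.07) = 0.01778 K/W
R_silica brick = L/(kA) = 0.225/(1.34×6.07) = 0.02766 K/W
R_mineral wool = L/(kA) = 0.16/(0.035×6.07) = 0.7531 K/W
R_cast iron = L/(kA) = 0.0037/(50.2×6.07) = 1.214×10^-5 K/W
R_outer film = 1/(h_o·A) = 1/(9.24×6.07) = 0.01783 K/W
R_total = 0.8272 K/W
Q = ΔT / R_total = 1027 / 0.8272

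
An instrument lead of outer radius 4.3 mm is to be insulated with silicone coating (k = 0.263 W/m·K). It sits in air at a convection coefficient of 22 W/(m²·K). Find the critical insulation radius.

r_cr ≈ 12 mm

For a cylinder r_cr = k/h = 0.263/22
r_cr = 12 mm; since the bare radius (4.3 mm) is below r_cr, adding a thin layer of insulation will *increase* heat loss.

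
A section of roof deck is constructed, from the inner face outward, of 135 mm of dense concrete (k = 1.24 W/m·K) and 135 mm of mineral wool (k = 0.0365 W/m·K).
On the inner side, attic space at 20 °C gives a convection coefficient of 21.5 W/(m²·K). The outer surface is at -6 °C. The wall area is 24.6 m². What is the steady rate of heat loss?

Q ≈ 166 W

Using the resistance-network approach (series):
R_inner film = 1/(h_i·A) = 1/(21.5×24.6) = 0.001891 K/W
R_dense concrete = L/(kA) = 0.135/(1.24×24.6) = 0.004426 K/W
R_mineral wool = L/(kA) = 0.135/(0.0365×24.6) = 0.1504 K/W
R_total = 0.1567 K/W
Q = ΔT / R_total = 26 / 0.1567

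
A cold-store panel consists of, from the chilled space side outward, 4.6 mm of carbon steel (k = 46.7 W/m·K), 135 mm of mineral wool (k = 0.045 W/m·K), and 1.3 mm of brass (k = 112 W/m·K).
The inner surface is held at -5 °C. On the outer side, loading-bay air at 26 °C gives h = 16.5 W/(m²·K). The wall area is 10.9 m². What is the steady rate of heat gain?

Using the resistance-network approach (series):
R_carbon steel = L/(kA) = 0.0046/(46.7×10.9) = 9.037×10^-6 K/W
R_mineral wool = L/(kA) = 0.135/(0.045×10.9) = 0.2752 K/W
R_brass = L/(kA) = 0.0013/(112×10.9) = 1.065×10^-6 K/W
R_outer film = 1/(h_o·A) = 1/(16.5×10.9) = 0.00556 K/W
R_total = 0.2808 K/W
Q = ΔT / R_total = 31 / 0.2808

Q ≈ 110 W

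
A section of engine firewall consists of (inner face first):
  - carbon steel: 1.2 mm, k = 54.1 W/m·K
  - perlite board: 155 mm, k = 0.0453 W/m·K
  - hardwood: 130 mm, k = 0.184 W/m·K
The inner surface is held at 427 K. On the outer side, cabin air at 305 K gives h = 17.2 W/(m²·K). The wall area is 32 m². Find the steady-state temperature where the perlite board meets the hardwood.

Series thermal resistances:
R_carbon steel = L/(kA) = 0.0012/(54.1×32) = 6.932×10^-7 K/W
R_perlite board = L/(kA) = 0.155/(0.0453×32) = 0.1069 K/W
R_hardwood = L/(kA) = 0.13/(0.184×32) = 0.02208 K/W
R_outer film = 1/(h_o·A) = 1/(17.2×32) = 0.001817 K/W
R_total = 0.1308 K/W;  Q = ΔT/R_total = 122/0.1308 = 932.6 W
T_interface = T_inner − Q·ΣR(inner→interface) = 427 − 933×0.1069

T ≈ 327 K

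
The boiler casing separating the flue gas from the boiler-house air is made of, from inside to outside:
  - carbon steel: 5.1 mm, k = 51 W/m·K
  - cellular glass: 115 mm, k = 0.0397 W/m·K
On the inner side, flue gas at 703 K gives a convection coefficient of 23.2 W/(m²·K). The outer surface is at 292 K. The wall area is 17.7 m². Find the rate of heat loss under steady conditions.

Model the wall as resistances in series:
R_inner film = 1/(h_i·A) = 1/(23.2×17.7) = 0.002435 K/W
R_carbon steel = L/(kA) = 0.0051/(51×17.7) = 5.65×10^-6 K/W
R_cellular glass = L/(kA) = 0.115/(0.0397×17.7) = 0.1637 K/W
R_total = 0.1661 K/W
Q = ΔT / R_total = 411 / 0.1661

Q ≈ 2470 W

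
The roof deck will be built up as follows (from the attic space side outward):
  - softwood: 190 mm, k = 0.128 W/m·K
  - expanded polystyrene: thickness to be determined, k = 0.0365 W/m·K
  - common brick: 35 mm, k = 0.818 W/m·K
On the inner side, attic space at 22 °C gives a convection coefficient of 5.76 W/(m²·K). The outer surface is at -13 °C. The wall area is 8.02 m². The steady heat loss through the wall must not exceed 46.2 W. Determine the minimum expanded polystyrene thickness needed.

L ≈ 160 mm

Series thermal resistances:
R_inner film = 1/(h_i·A) = 1/(5.76×8.02) = 0.02165 K/W
R_softwood = L/(kA) = 0.19/(0.128×8.02) = 0.1851 K/W
R_common brick = L/(kA) = 0.035/(0.818×8.02) = 0.005335 K/W
Sum of the known resistances R_other = 0.2121 K/W
Required total resistance R_tot = ΔT/Q_allow = 35/46.2 = 0.7576 K/W
R_expanded polystyrene = R_tot − R_other = 0.5455 K/W
L = R·k·A = 0.5455×0.0365×8.02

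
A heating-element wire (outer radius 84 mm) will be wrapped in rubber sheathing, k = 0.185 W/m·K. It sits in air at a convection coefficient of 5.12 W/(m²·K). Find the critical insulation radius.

For a cylinder r_cr = k/h = 0.185/5.12
r_cr = 36.1 mm; since the bare radius (84 mm) is above r_cr, any added insulation will reduce heat loss.

r_cr ≈ 36.1 mm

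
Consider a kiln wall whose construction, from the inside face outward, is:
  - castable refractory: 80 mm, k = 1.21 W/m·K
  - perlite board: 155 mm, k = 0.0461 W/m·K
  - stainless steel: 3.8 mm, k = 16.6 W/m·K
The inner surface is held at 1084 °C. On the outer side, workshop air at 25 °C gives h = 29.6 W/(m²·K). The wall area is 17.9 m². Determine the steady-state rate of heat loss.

Thermal resistances in series:
R_castable refractory = L/(kA) = 0.08/(1.21×17.9) = 0.003694 K/W
R_perlite board = L/(kA) = 0.155/(0.0461×17.9) = 0.1878 K/W
R_stainless steel = L/(kA) = 0.0038/(16.6×17.9) = 1.279×10^-5 K/W
R_outer film = 1/(h_o·A) = 1/(29.6×17.9) = 0.001887 K/W
R_total = 0.1934 K/W
Q = ΔT / R_total = 1059 / 0.1934

Q ≈ 5470 W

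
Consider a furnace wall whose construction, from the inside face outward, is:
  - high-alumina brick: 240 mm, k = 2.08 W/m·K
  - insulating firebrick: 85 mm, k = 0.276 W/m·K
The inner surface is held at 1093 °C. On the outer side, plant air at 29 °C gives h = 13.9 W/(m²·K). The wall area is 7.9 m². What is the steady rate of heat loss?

Treating each layer as a thermal resistance in series:
R_high-alumina brick = L/(kA) = 0.24/(2.08×7.9) = 0.01461 K/W
R_insulating firebrick = L/(kA) = 0.085/(0.276×7.9) = 0.03898 K/W
R_outer film = 1/(h_o·A) = 1/(13.9×7.9) = 0.009107 K/W
R_total = 0.0627 K/W
Q = ΔT / R_total = 1064 / 0.0627

Q ≈ 17000 W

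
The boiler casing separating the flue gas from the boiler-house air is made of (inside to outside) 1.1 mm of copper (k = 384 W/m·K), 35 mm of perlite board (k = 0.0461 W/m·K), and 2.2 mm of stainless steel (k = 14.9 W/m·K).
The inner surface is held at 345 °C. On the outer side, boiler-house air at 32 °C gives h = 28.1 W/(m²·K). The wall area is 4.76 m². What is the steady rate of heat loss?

Model the wall as resistances in series:
R_copper = L/(kA) = 0.0011/(384×4.76) = 6.018×10^-7 K/W
R_perlite board = L/(kA) = 0.035/(0.0461×4.76) = 0.1595 K/W
R_stainless steel = L/(kA) = 0.0022/(14.9×4.76) = 3.102×10^-5 K/W
R_outer film = 1/(h_o·A) = 1/(28.1×4.76) = 0.007476 K/W
R_total = 0.167 K/W
Q = ΔT / R_total = 313 / 0.167

Q ≈ 1870 W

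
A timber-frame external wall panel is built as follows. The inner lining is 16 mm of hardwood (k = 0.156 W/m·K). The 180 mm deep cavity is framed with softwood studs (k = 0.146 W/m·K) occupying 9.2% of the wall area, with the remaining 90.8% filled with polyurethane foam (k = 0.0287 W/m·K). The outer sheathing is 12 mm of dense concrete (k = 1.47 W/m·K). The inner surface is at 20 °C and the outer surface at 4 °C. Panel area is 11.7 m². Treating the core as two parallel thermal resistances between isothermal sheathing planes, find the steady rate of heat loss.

Sheathing layers in series; stud and cavity paths in parallel between them.
R_inner = 0.016/(0.156×11.7) = 0.008766 K/W
R_stud  = 0.18/(0.146×0.092×11.7) = 1.145 K/W
R_cav   = 0.18/(0.0287×0.908×11.7) = 0.5904 K/W
1/R_core = 1/R_stud + 1/R_cav → R_core = 0.3896 K/W
R_outer = 0.012/(1.47×11.7) = 6.977×10^-4 K/W
R_total = 0.399 K/W
Q = ΔT/R_total = 16/0.399

Q ≈ 40.1 W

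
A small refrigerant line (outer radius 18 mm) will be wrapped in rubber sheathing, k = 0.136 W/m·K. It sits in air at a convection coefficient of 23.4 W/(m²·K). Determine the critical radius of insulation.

r_cr ≈ 5.81 mm

For a cylinder r_cr = k/h = 0.136/23.4
r_cr = 5.81 mm; since the bare radius (18 mm) is above r_cr, any added insulation will reduce heat loss.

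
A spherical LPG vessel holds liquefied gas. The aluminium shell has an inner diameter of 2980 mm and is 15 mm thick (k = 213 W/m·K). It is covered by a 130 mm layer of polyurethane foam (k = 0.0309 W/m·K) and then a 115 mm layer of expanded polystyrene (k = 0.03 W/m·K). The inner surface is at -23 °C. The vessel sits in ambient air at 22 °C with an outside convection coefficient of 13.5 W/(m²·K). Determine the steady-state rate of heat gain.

Q ≈ 184 W

Radial (spherical) resistances in series:
R_aluminium shell = (1/1.49 − 1/1.505)/(4π×213) = 2.499×10^-6 K/W
R_polyurethane foam = (1/1.505 − 1/1.635)/(4π×0.0309) = 0.1361 K/W
R_expanded polystyrene = (1/1.635 − 1/1.75)/(4π×0.03) = 0.1066 K/W
R_outer film = 1/(h·4πr_o²) = 1/(13.5×4π×1.75²) = 0.001925 K/W
R_total = 0.2446 K/W
Q = ΔT/R_total = 45/0.2446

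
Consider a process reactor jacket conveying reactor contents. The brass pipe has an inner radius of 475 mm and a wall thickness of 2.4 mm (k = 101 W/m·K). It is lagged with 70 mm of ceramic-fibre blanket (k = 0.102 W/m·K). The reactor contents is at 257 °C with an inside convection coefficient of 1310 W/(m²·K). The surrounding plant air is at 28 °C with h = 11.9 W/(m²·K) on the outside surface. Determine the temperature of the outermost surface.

T ≈ 51.5 °C

For a radial system each layer contributes R = ln(r_out/r_in)/(2πkL); films add R = 1/(hA).
R_inner film = 1/(h_i·2πr₁L) = 1/(1310×2π×0.475×1) = 2.558×10^-4 K/W
R_brass pipe wall = ln(477.4/475)/(2π×101×1) = 7.942×10^-6 K/W
R_ceramic-fibre blanket = ln(547.4/477.4)/(2π×0.102×1) = 0.2135 K/W
R_outer film = 1/(h_o·2πr_oL) = 1/(11.9×2π×0.5474×1) = 0.02443 K/W
R_total = 0.2382 K/W
Q = ΔT/R_total = 229/0.2382
Q = 961 W/m
T_interface = T_inner − Q·ΣR(inner→interface) = 257 − 961×0.2138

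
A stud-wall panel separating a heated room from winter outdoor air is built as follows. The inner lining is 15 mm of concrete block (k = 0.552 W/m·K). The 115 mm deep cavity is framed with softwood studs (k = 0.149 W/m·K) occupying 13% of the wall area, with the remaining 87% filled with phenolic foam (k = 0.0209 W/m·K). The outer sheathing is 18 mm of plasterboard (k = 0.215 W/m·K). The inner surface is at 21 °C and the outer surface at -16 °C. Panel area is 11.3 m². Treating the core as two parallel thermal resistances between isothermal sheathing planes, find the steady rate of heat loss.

Sheathing layers in series; stud and cavity paths in parallel between them.
R_inner = 0.015/(0.552×11.3) = 0.002405 K/W
R_stud  = 0.115/(0.149×0.13×11.3) = 0.5254 K/W
R_cav   = 0.115/(0.0209×0.87×11.3) = 0.5597 K/W
1/R_core = 1/R_stud + 1/R_cav → R_core = 0.271 K/W
R_outer = 0.018/(0.215×11.3) = 0.007409 K/W
R_total = 0.2808 K/W
Q = ΔT/R_total = 37/0.2808

Q ≈ 132 W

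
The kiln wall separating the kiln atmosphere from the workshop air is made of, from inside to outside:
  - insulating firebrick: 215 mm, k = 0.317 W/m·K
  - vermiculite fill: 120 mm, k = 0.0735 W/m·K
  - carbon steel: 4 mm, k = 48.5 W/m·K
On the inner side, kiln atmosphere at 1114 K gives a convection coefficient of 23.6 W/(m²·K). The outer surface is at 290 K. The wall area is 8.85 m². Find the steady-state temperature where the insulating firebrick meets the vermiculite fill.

T ≈ 862 K

Thermal resistances in series:
R_inner film = 1/(h_i·A) = 1/(23.6×8.85) = 0.004788 K/W
R_insulating firebrick = L/(kA) = 0.215/(0.317×8.85) = 0.07664 K/W
R_vermiculite fill = L/(kA) = 0.12/(0.0735×8.85) = 0.1845 K/W
R_carbon steel = L/(kA) = 0.004/(48.5×8.85) = 9.319×10^-6 K/W
R_total = 0.2659 K/W;  Q = ΔT/R_total = 824/0.2659 = 3099 W
T_interface = T_inner − Q·ΣR(inner→interface) = 1114 − 3100×0.08142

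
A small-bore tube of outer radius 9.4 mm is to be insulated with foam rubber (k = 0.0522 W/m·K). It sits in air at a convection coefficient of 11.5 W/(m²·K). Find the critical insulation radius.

r_cr ≈ 4.54 mm

For a cylinder r_cr = k/h = 0.0522/11.5
r_cr = 4.54 mm; since the bare radius (9.4 mm) is above r_cr, any added insulation will reduce heat loss.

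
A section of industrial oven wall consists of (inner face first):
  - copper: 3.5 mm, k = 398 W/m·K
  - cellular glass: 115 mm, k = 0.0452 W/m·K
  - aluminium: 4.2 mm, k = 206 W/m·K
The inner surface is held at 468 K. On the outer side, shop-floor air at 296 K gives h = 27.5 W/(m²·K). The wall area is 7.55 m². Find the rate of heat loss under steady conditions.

Using the resistance-network approach (series):
R_copper = L/(kA) = 0.0035/(398×7.55) = 1.165×10^-6 K/W
R_cellular glass = L/(kA) = 0.115/(0.0452×7.55) = 0.337 K/W
R_aluminium = L/(kA) = 0.0042/(206×7.55) = 2.7×10^-6 K/W
R_outer film = 1/(h_o·A) = 1/(27.5×7.55) = 0.004816 K/W
R_total = 0.3418 K/W
Q = ΔT / R_total = 172 / 0.3418

Q ≈ 503 W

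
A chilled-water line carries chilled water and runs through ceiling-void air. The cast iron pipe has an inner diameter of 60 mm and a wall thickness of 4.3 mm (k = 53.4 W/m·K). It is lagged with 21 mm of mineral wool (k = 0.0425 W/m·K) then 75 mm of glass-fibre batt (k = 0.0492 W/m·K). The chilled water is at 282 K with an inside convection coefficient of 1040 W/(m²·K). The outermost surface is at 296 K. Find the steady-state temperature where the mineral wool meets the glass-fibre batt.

Cylindrical conduction, so R = ln(r₂/r₁)/(2πkL) per layer, in series:
R_inner film = 1/(h_i·2πr₁L) = 1/(1040×2π×0.03×1) = 0.005101 K/W
R_cast iron pipe wall = ln(34.3/30)/(2π×53.4×1) = 3.992×10^-4 K/W
R_mineral wool = ln(55.3/34.3)/(2π×0.0425×1) = 1.789 K/W
R_glass-fibre batt = ln(130.3/55.3)/(2π×0.0492×1) = 2.772 K/W
R_total = 4.567 K/W
Q = ΔT/R_total = 14/4.567
Q = 3.07 W/m
T_interface = T_inner + Q·ΣR(inner→interface) = 282 + 3.07×1.794

T ≈ 288 K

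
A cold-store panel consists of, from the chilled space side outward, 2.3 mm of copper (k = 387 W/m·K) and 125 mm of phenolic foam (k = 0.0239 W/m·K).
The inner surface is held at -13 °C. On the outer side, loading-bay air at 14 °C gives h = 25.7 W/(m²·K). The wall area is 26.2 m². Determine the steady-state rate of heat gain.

Q ≈ 134 W

Thermal resistances in series:
R_copper = L/(kA) = 0.0023/(387×26.2) = 2.268×10^-7 K/W
R_phenolic foam = L/(kA) = 0.125/(0.0239×26.2) = 0.1996 K/W
R_outer film = 1/(h_o·A) = 1/(25.7×26.2) = 0.001485 K/W
R_total = 0.2011 K/W
Q = ΔT / R_total = 27 / 0.2011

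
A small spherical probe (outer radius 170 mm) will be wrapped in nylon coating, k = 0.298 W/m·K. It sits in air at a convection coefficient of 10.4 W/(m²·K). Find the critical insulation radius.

For a sphere r_cr = 2k/h = 2×0.298/10.4
r_cr = 57.3 mm; since the bare radius (170 mm) is above r_cr, any added insulation will reduce heat loss.

r_cr ≈ 57.3 mm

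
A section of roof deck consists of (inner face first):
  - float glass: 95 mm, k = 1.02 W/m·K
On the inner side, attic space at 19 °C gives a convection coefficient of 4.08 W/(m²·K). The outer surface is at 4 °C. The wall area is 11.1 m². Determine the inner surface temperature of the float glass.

T ≈ 8.13 °C

Treating each layer as a thermal resistance in series:
R_inner film = 1/(h_i·A) = 1/(4.08×11.1) = 0.02208 K/W
R_float glass = L/(kA) = 0.095/(1.02×11.1) = 0.008391 K/W
R_total = 0.03047 K/W;  Q = ΔT/R_total = 15/0.03047 = 492.3 W
T_interface = T_inner − Q·ΣR(inner→interface) = 19 − 492×0.02208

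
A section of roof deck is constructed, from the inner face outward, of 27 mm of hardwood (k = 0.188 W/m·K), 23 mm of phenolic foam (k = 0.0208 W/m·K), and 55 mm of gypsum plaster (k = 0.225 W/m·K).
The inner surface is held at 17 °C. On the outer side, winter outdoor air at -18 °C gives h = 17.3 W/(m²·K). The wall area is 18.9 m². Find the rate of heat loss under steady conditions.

Treating each layer as a thermal resistance in series:
R_hardwood = L/(kA) = 0.027/(0.188×18.9) = 0.007599 K/W
R_phenolic foam = L/(kA) = 0.023/(0.0208×18.9) = 0.05851 K/W
R_gypsum plaster = L/(kA) = 0.055/(0.225×18.9) = 0.01293 K/W
R_outer film = 1/(h_o·A) = 1/(17.3×18.9) = 0.003058 K/W
R_total = 0.0821 K/W
Q = ΔT / R_total = 35 / 0.0821

Q ≈ 426 W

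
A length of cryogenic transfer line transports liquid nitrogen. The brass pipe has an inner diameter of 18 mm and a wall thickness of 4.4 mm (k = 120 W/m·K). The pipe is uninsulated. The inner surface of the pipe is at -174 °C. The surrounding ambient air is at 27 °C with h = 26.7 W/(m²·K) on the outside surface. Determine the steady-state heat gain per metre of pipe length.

Treating each annulus and film as a series resistance:
R_brass pipe wall = ln(13.4/9)/(2π×120×1) = 5.279×10^-4 K/W
R_outer film = 1/(h_o·2πr_oL) = 1/(26.7×2π×0.0134×1) = 0.4448 K/W
R_total = 0.4454 K/W
Q = ΔT/R_total = 201/0.4454

q′ ≈ 451 W/m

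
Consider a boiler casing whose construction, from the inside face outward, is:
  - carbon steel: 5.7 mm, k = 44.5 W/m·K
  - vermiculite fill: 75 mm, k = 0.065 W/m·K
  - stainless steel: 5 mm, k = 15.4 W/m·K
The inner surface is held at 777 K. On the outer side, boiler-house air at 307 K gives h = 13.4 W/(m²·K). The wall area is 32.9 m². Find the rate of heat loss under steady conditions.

Q ≈ 12600 W

Using the resistance-network approach (series):
R_carbon steel = L/(kA) = 0.0057/(44.5×32.9) = 3.893×10^-6 K/W
R_vermiculite fill = L/(kA) = 0.075/(0.065×32.9) = 0.03507 K/W
R_stainless steel = L/(kA) = 0.005/(15.4×32.9) = 9.869×10^-6 K/W
R_outer film = 1/(h_o·A) = 1/(13.4×32.9) = 0.002268 K/W
R_total = 0.03735 K/W
Q = ΔT / R_total = 470 / 0.03735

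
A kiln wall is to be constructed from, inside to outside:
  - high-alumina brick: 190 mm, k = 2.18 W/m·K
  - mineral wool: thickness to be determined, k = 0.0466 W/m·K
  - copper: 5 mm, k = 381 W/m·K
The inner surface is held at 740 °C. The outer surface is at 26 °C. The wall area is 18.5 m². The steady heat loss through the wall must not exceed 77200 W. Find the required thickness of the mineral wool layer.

L ≈ 3.91 mm

Treating each layer as a thermal resistance in series:
R_high-alumina brick = L/(kA) = 0.19/(2.18×18.5) = 0.004711 K/W
R_copper = L/(kA) = 0.005/(381×18.5) = 7.094×10^-7 K/W
Sum of the known resistances R_other = 0.004712 K/W
Required total resistance R_tot = ΔT/Q_allow = 714/77200 = 0.009249 K/W
R_mineral wool = R_tot − R_other = 0.004537 K/W
L = R·k·A = 0.004537×0.0466×18.5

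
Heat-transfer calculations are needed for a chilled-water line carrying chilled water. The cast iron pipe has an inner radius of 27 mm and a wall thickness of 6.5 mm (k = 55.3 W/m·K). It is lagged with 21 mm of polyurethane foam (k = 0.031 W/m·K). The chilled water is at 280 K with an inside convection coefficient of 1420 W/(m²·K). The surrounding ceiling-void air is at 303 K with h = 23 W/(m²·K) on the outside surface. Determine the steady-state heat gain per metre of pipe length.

Per-layer cylindrical resistances, series-summed:
R_inner film = 1/(h_i·2πr₁L) = 1/(1420×2π×0.027×1) = 0.004151 K/W
R_cast iron pipe wall = ln(33.5/27)/(2π×55.3×1) = 6.208×10^-4 K/W
R_polyurethane foam = ln(54.5/33.5)/(2π×0.031×1) = 2.499 K/W
R_outer film = 1/(h_o·2πr_oL) = 1/(23×2π×0.0545×1) = 0.127 K/W
R_total = 2.63 K/W
Q = ΔT/R_total = 23/2.63

q′ ≈ 8.74 W/m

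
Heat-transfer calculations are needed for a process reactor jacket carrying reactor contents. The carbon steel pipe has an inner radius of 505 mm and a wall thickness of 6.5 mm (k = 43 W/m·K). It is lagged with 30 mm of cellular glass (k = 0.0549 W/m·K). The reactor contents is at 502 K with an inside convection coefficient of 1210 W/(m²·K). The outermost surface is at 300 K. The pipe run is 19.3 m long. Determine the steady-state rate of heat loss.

Radial resistances (cylindrical: R_cond = ln(r_o/r_i)/(2πkL), R_conv = 1/(h·2πrL)):
R_inner film = 1/(h_i·2πr₁L) = 1/(1210×2π×0.505×19.3) = 1.35×10^-5 K/W
R_carbon steel pipe wall = ln(511.5/505)/(2π×43×19.3) = 2.453×10^-6 K/W
R_cellular glass = ln(541.5/511.5)/(2π×0.0549×19.3) = 0.008561 K/W
R_total = 0.008577 K/W
Q = ΔT/R_total = 202/0.008577

Q ≈ 23600 W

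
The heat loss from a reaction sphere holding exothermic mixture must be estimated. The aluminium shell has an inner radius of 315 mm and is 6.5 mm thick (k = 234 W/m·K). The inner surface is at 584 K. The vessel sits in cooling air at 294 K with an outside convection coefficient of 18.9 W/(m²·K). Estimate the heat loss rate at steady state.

Q ≈ 7120 W

Radial (spherical) resistances in series:
R_aluminium shell = (1/0.315 − 1/0.3215)/(4π×234) = 2.183×10^-5 K/W
R_outer film = 1/(h·4πr_o²) = 1/(18.9×4π×0.3215²) = 0.04073 K/W
R_total = 0.04076 K/W
Q = ΔT/R_total = 290/0.04076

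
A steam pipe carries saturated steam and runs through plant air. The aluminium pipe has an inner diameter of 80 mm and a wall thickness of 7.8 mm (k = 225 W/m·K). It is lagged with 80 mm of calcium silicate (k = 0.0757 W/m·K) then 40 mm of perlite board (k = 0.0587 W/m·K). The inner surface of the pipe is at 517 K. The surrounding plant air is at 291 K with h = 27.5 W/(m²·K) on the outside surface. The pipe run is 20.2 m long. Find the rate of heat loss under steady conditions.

Q ≈ 1610 W

For a radial system each layer contributes R = ln(r_out/r_in)/(2πkL); films add R = 1/(hA).
R_aluminium pipe wall = ln(47.8/40)/(2π×225×20.2) = 6.238×10^-6 K/W
R_calcium silicate = ln(127.8/47.8)/(2π×0.0757×20.2) = 0.1024 K/W
R_perlite board = ln(167.8/127.8)/(2π×0.0587×20.2) = 0.03655 K/W
R_outer film = 1/(h_o·2πr_oL) = 1/(27.5×2π×0.1678×20.2) = 0.001707 K/W
R_total = 0.1406 K/W
Q = ΔT/R_total = 226/0.1406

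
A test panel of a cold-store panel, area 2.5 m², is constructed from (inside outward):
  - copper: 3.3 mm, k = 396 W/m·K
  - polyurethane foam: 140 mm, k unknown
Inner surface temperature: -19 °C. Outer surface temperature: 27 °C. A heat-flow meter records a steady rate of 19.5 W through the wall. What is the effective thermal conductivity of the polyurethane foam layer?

k ≈ 0.0237 W/(m·K)

Model the wall as resistances in series:
R_copper = L/(kA) = 0.0033/(396×2.5) = 3.333×10^-6 K/W
Sum of known resistances R_other = 3.333×10^-6 K/W
Total R = ΔT/Q = 46/19.5 = 2.359 K/W
R_polyurethane foam = R_total − R_other = 2.359 K/W
k = L/(R·A) = 0.14/(2.359×2.5)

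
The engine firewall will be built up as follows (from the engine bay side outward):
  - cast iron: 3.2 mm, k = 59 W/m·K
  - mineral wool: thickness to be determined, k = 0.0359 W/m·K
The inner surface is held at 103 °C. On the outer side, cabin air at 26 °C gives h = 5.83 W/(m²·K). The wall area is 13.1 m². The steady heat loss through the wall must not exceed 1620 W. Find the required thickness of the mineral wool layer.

Series thermal resistances:
R_cast iron = L/(kA) = 0.0032/(59×13.1) = 4.14×10^-6 K/W
R_outer film = 1/(h_o·A) = 1/(5.83×13.1) = 0.01309 K/W
Sum of the known resistances R_other = 0.0131 K/W
Required total resistance R_tot = ΔT/Q_allow = 77/1620 = 0.04753 K/W
R_mineral wool = R_tot − R_other = 0.03443 K/W
L = R·k·A = 0.03443×0.0359×13.1

L ≈ 16.2 mm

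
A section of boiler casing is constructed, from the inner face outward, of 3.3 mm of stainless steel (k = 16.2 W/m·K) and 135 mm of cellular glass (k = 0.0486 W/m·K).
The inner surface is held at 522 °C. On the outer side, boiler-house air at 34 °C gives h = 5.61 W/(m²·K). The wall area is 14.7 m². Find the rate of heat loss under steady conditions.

Using the resistance-network approach (series):
R_stainless steel = L/(kA) = 0.0033/(16.2×14.7) = 1.386×10^-5 K/W
R_cellular glass = L/(kA) = 0.135/(0.0486×14.7) = 0.189 K/W
R_outer film = 1/(h_o·A) = 1/(5.61×14.7) = 0.01213 K/W
R_total = 0.2011 K/W
Q = ΔT / R_total = 488 / 0.2011

Q ≈ 2430 W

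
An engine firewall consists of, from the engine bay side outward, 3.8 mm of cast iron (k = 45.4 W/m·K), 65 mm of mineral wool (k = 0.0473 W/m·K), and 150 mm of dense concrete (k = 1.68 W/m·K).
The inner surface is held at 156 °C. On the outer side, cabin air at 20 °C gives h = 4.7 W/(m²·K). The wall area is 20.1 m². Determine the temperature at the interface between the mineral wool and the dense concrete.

T ≈ 44.5 °C

Series thermal resistances:
R_cast iron = L/(kA) = 0.0038/(45.4×20.1) = 4.164×10^-6 K/W
R_mineral wool = L/(kA) = 0.065/(0.0473×20.1) = 0.06837 K/W
R_dense concrete = L/(kA) = 0.15/(1.68×20.1) = 0.004442 K/W
R_outer film = 1/(h_o·A) = 1/(4.7×20.1) = 0.01059 K/W
R_total = 0.0834 K/W;  Q = ΔT/R_total = 136/0.0834 = 1631 W
T_interface = T_inner − Q·ΣR(inner→interface) = 156 − 1630×0.06837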